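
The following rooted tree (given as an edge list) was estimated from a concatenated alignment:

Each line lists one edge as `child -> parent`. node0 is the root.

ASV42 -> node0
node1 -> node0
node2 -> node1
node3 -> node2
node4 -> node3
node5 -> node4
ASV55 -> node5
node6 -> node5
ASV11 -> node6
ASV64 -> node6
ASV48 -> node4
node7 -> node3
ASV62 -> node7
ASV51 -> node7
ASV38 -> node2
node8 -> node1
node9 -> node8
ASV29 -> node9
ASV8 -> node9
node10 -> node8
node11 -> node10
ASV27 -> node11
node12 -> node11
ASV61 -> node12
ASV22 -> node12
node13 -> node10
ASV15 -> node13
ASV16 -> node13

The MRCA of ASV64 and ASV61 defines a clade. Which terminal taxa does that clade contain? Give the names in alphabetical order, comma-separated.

Tracing ASV64: it sits inside (ASV11,ASV64).
Tracing ASV61: it sits inside (ASV61,ASV22).
The smallest clade enclosing both is (((((ASV55,(ASV11,ASV64)),ASV48),(ASV62,ASV51)),ASV38),((ASV29,ASV8),((ASV27,(ASV61,ASV22)),(ASV15,ASV16)))); the answer is its 14 terminal taxa in alphabetical order.

ASV11, ASV15, ASV16, ASV22, ASV27, ASV29, ASV38, ASV48, ASV51, ASV55, ASV61, ASV62, ASV64, ASV8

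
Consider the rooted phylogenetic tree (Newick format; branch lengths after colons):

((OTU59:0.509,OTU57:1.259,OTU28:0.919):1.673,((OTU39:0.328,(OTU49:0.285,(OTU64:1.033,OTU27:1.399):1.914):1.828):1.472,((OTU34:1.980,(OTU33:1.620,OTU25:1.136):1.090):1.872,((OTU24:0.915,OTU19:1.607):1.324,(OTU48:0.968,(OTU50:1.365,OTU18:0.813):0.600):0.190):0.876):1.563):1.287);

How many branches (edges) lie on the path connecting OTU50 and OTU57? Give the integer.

The MRCA of OTU50 and OTU57 is the root of the tree.
From OTU50 up to that node: 6 branches. From OTU57 up to the same node: 2 branches. Total: 6 + 2 = 8.

8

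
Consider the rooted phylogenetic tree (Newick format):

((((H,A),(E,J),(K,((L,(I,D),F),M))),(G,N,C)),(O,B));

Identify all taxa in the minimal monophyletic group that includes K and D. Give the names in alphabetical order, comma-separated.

D, F, I, K, L, M

Tracing K: it sits inside (K,((L,(I,D),F),M)).
Tracing D: it sits inside (I,D).
The smallest clade enclosing both is (K,((L,(I,D),F),M)); the answer is its 6 terminal taxa in alphabetical order.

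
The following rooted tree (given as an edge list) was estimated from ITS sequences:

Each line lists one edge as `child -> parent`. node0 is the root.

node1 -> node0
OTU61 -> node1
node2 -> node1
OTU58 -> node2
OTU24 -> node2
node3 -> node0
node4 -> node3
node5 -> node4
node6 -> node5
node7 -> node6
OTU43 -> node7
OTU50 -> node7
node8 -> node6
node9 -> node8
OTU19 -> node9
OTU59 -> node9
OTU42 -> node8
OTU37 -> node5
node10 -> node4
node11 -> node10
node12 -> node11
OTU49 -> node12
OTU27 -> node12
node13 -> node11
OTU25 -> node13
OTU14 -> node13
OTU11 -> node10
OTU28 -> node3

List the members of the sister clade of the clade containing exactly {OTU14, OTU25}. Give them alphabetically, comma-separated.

The clade containing exactly {OTU14, OTU25} attaches to the tree at the node subtending ((OTU49,OTU27),(OTU25,OTU14)).
The other lineage descending from that same node — the sister group — is (OTU49,OTU27); its 2 tips in alphabetical order are the answer.

OTU27, OTU49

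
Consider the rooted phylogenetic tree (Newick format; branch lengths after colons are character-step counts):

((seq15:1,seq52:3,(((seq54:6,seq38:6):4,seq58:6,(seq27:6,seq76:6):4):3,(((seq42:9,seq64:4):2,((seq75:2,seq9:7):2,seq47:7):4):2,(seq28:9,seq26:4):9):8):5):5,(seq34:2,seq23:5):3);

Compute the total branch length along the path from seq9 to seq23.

The path runs seq9 → … → MRCA → … → seq23; the MRCA is the root of the tree.
Branch lengths along that path: 7 + 2 + 4 + 2 + 8 + 5 + 5 + 3 + 5 = 41.

41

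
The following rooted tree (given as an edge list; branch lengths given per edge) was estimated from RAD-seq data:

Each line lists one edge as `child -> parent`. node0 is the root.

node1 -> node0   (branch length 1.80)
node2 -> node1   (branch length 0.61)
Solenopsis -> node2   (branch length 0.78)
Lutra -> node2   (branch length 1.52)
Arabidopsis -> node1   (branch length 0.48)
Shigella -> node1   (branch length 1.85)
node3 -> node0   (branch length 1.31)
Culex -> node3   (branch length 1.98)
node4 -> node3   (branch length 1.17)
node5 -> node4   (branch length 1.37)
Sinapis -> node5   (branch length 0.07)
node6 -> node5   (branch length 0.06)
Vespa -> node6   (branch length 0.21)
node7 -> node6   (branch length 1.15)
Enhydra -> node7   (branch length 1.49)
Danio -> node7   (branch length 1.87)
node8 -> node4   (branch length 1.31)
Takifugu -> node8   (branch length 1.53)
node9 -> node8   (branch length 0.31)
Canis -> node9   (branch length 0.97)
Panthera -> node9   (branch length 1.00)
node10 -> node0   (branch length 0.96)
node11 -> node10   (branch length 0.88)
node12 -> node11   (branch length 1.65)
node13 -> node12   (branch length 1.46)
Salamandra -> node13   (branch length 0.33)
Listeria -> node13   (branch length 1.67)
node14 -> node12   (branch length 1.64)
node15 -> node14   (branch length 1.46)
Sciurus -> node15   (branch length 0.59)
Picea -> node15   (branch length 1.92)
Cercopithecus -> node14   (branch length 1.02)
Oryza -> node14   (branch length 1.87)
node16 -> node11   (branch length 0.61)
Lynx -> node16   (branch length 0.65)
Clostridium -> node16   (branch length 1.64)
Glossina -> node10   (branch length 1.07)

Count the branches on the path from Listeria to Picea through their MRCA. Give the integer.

5

The MRCA of Listeria and Picea is the node subtending ((Salamandra,Listeria),((Sciurus,Picea),Cercopithecus,Oryza)).
From Listeria up to that node: 2 branches. From Picea up to the same node: 3 branches. Total: 2 + 3 = 5.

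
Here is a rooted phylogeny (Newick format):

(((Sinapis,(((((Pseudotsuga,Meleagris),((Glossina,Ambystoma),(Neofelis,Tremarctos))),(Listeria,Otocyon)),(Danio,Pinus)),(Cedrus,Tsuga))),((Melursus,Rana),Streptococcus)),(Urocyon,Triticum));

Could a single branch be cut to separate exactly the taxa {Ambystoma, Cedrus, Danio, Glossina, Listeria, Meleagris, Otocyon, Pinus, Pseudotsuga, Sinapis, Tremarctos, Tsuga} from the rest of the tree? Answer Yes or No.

No

The MRCA of the listed taxa subtends (Sinapis,(((((Pseudotsuga,Meleagris),((Glossina,Ambystoma),(Neofelis,Tremarctos))),(Listeria,Otocyon)),(Danio,Pinus)),(Cedrus,Tsuga))).
That clade also contains Neofelis, which is not in the proposed group, so the group is not monophyletic.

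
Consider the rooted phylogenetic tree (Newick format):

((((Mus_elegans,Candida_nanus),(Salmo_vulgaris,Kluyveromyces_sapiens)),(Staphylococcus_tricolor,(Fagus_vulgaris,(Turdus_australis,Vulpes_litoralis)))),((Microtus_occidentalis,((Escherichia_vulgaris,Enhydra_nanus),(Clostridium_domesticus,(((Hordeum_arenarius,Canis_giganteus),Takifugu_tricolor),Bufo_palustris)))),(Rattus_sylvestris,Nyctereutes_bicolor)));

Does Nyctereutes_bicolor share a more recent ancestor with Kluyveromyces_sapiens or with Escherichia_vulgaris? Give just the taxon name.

Escherichia_vulgaris

The MRCA of Nyctereutes_bicolor and Escherichia_vulgaris subtends ((Microtus_occidentalis,((Escherichia_vulgaris,Enhydra_nanus),(Clostridium_domesticus,(((Hordeum_arenarius,Canis_giganteus),Takifugu_tricolor),Bufo_palustris)))),(Rattus_sylvestris,Nyctereutes_bicolor)) (10 taxa).
The MRCA of Nyctereutes_bicolor and Kluyveromyces_sapiens is the root, subtending the entire tree (18 taxa).
The first is nested inside the second, so Nyctereutes_bicolor shares a more recent common ancestor with Escherichia_vulgaris.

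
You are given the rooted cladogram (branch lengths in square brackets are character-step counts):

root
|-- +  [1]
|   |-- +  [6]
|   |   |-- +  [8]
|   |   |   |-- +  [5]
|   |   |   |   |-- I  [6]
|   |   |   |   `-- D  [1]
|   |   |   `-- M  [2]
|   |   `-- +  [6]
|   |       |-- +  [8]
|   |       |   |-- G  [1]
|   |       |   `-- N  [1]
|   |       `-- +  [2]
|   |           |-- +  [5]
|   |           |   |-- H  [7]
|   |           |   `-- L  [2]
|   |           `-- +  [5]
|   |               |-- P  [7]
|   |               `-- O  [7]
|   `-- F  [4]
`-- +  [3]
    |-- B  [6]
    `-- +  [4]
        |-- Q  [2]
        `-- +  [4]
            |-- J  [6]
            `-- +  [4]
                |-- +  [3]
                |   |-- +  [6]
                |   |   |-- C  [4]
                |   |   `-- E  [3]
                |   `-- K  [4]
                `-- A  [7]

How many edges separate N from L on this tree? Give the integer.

5

The MRCA of N and L is the node subtending ((G,N),((H,L),(P,O))).
From N up to that node: 2 branches. From L up to the same node: 3 branches. Total: 2 + 3 = 5.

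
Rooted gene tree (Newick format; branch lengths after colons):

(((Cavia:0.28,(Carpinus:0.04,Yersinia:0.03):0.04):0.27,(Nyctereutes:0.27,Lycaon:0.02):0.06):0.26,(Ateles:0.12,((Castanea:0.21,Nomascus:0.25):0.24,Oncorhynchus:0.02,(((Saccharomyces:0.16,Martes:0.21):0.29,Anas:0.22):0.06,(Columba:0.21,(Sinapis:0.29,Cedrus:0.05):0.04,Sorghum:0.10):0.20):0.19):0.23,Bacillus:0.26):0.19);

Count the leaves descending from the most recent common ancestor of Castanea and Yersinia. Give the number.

The MRCA of Castanea and Yersinia is the root, so the clade is the entire tree.
That clade contains 17 terminal taxa: Anas, Ateles, Bacillus, Carpinus, Castanea, Cavia, Cedrus, Columba, Lycaon, Martes, Nomascus, Nyctereutes, Oncorhynchus, Saccharomyces, Sinapis, Sorghum, Yersinia.

17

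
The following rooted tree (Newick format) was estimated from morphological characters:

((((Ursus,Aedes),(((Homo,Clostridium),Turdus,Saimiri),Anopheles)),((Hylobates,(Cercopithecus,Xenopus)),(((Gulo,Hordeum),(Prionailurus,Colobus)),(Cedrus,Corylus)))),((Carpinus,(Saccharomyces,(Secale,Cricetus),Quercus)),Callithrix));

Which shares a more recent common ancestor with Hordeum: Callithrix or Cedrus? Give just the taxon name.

Cedrus

The MRCA of Hordeum and Cedrus subtends (((Gulo,Hordeum),(Prionailurus,Colobus)),(Cedrus,Corylus)) (6 taxa).
The MRCA of Hordeum and Callithrix is the root, subtending the entire tree (22 taxa).
The first is nested inside the second, so Hordeum shares a more recent common ancestor with Cedrus.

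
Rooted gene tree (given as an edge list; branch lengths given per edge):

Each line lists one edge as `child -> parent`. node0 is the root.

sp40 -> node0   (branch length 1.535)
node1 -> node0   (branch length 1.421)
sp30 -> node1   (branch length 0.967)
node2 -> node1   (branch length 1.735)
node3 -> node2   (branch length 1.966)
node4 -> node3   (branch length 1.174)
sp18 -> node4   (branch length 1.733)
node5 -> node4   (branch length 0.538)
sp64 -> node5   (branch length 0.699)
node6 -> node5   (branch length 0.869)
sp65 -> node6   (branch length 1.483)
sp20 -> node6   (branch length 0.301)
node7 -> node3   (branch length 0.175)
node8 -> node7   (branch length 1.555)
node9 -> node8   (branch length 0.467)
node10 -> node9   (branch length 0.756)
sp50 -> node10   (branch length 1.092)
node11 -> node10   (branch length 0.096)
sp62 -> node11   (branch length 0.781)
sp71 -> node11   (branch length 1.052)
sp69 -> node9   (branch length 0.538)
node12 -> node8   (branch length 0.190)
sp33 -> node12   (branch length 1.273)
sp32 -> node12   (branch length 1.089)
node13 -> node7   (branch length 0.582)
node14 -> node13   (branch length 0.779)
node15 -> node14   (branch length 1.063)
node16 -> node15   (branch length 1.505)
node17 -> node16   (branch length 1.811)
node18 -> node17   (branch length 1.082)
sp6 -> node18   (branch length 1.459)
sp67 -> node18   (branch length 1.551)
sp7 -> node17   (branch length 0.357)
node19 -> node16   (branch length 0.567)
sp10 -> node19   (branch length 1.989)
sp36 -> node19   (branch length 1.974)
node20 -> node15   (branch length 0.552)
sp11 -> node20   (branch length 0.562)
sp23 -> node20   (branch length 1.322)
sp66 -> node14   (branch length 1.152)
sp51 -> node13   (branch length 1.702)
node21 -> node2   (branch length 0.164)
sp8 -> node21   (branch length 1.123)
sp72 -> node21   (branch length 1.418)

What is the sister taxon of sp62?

sp71

sp62 attaches to the tree at the node subtending (sp62,sp71).
The other lineage descending from that same node — the sister group — is the single tip sp71.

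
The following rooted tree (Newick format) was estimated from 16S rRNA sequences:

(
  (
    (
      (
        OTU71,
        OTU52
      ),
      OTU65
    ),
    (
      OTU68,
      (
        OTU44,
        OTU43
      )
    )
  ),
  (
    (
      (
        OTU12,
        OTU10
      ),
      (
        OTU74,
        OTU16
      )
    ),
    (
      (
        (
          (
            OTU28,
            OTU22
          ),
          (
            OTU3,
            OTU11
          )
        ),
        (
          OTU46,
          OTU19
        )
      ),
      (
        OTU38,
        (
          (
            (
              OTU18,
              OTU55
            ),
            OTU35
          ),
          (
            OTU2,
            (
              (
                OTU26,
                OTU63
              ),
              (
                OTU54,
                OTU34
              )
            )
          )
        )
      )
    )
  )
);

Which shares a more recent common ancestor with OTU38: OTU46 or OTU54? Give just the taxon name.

OTU54

The MRCA of OTU38 and OTU54 subtends (OTU38,(((OTU18,OTU55),OTU35),(OTU2,((OTU26,OTU63),(OTU54,OTU34))))) (9 taxa).
The MRCA of OTU38 and OTU46 subtends ((((OTU28,OTU22),(OTU3,OTU11)),(OTU46,OTU19)),(OTU38,(((OTU18,OTU55),OTU35),(OTU2,((OTU26,OTU63),(OTU54,OTU34)))))) (15 taxa).
The first is nested inside the second, so OTU38 shares a more recent common ancestor with OTU54.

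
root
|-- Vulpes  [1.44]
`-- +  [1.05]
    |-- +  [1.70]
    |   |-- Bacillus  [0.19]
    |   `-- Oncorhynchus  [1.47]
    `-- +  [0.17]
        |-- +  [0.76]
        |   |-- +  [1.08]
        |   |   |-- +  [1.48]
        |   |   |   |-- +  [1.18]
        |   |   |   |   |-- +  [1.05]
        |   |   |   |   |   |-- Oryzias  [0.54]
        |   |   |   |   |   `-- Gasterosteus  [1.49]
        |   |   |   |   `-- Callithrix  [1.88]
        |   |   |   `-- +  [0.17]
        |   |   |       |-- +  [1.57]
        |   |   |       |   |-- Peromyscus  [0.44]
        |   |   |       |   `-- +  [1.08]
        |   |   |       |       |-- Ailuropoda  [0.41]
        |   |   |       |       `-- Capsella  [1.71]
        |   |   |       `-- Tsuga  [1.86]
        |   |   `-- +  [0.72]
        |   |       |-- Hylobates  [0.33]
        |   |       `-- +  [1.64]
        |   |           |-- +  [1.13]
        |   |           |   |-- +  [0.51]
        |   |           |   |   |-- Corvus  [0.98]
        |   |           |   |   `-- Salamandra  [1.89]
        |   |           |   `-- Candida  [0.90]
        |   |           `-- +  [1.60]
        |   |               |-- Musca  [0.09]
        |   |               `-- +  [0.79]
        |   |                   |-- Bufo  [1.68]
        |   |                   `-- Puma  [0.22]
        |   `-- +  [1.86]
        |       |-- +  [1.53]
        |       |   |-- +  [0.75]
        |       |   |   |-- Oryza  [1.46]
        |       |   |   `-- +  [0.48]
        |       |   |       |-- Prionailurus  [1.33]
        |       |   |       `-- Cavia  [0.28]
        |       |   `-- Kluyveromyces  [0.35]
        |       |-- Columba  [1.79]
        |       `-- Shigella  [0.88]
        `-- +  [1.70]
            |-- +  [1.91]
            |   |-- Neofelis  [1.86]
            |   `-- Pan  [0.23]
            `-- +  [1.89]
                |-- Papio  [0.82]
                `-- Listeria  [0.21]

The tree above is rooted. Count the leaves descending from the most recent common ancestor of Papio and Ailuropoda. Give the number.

The MRCA of Papio and Ailuropoda is the node subtending ((((((Oryzias,Gasterosteus),Callithrix),((Peromyscus,(Ailuropoda,Capsella)),Tsuga)),(Hylobates,(((Corvus,Salamandra),Candida),(Musca,(Bufo,Puma))))),(((Oryza,(Prionailurus,Cavia)),Kluyveromyces),Columba,Shigella)),((Neofelis,Pan),(Papio,Listeria))).
That clade contains 24 terminal taxa: Ailuropoda, Bufo, Callithrix, Candida, Capsella, Cavia, Columba, Corvus, Gasterosteus, Hylobates, Kluyveromyces, Listeria, Musca, Neofelis, Oryza, Oryzias, Pan, Papio, Peromyscus, Prionailurus, Puma, Salamandra, Shigella, Tsuga.

24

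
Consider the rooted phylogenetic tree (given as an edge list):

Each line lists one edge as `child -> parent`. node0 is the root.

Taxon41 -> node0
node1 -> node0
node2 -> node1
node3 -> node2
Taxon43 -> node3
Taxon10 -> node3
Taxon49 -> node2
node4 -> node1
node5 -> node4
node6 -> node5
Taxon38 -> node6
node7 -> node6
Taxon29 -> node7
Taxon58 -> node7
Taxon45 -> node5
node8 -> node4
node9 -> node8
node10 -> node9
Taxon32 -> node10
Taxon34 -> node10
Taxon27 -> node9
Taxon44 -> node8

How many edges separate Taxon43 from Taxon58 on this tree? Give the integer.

8

The MRCA of Taxon43 and Taxon58 is the node subtending (((Taxon43,Taxon10),Taxon49),(((Taxon38,(Taxon29,Taxon58)),Taxon45),(((Taxon32,Taxon34),Taxon27),Taxon44))).
From Taxon43 up to that node: 3 branches. From Taxon58 up to the same node: 5 branches. Total: 3 + 5 = 8.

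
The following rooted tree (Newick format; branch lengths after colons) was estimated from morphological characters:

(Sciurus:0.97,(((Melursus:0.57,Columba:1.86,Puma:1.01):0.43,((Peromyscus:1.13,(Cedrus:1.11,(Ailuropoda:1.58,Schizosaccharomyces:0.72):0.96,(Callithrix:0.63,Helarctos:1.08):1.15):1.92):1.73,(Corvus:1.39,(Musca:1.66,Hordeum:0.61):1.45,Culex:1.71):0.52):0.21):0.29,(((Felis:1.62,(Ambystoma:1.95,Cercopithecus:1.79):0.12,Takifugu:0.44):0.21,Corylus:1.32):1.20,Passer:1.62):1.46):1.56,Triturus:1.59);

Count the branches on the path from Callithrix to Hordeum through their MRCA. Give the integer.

The MRCA of Callithrix and Hordeum is the node subtending ((Peromyscus,(Cedrus,(Ailuropoda,Schizosaccharomyces),(Callithrix,Helarctos))),(Corvus,(Musca,Hordeum),Culex)).
From Callithrix up to that node: 4 branches. From Hordeum up to the same node: 3 branches. Total: 4 + 3 = 7.

7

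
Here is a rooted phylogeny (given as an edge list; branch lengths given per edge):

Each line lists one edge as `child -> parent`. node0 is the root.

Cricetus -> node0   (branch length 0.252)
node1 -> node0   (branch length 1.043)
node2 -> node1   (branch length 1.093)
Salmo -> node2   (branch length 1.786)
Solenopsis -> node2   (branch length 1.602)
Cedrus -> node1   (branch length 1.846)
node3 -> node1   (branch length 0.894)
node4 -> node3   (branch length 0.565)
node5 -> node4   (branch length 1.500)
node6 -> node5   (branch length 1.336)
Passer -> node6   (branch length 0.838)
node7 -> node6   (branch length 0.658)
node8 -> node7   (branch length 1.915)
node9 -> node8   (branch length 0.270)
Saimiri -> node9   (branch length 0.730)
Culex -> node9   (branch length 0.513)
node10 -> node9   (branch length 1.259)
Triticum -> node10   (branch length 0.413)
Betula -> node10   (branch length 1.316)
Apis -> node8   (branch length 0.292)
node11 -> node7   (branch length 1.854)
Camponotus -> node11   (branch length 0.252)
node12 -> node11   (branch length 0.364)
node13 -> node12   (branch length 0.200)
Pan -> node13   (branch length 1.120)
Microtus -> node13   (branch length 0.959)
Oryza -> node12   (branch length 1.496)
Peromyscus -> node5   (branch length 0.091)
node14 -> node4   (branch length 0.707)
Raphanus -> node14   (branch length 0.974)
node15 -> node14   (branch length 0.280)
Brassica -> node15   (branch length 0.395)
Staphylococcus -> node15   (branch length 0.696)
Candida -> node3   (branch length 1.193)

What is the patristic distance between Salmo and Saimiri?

10.747

The path runs Salmo → … → MRCA → … → Saimiri; the MRCA is the node subtending ((Salmo,Solenopsis),Cedrus,((((Passer,(((Saimiri,Culex,(Triticum,Betula)),Apis),(Camponotus,((Pan,Microtus),Oryza)))),Peromyscus),(Raphanus,(Brassica,Staphylococcus))),Candida)).
Branch lengths along that path: 1.786 + 1.093 + 0.894 + 0.565 + 1.500 + 1.336 + 0.658 + 1.915 + 0.270 + 0.730 = 10.747.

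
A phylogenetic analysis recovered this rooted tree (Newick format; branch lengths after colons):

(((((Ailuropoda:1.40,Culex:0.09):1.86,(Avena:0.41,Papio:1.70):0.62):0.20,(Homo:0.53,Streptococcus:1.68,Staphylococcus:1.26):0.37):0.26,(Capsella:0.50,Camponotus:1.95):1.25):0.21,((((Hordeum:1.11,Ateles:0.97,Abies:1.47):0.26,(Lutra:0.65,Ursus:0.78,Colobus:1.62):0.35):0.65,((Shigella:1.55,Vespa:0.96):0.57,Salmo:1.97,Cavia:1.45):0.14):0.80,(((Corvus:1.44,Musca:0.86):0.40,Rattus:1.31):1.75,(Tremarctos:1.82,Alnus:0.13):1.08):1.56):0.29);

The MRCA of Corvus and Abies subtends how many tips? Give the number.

15

The MRCA of Corvus and Abies is the node subtending ((((Hordeum,Ateles,Abies),(Lutra,Ursus,Colobus)),((Shigella,Vespa),Salmo,Cavia)),(((Corvus,Musca),Rattus),(Tremarctos,Alnus))).
That clade contains 15 terminal taxa: Abies, Alnus, Ateles, Cavia, Colobus, Corvus, Hordeum, Lutra, Musca, Rattus, Salmo, Shigella, Tremarctos, Ursus, Vespa.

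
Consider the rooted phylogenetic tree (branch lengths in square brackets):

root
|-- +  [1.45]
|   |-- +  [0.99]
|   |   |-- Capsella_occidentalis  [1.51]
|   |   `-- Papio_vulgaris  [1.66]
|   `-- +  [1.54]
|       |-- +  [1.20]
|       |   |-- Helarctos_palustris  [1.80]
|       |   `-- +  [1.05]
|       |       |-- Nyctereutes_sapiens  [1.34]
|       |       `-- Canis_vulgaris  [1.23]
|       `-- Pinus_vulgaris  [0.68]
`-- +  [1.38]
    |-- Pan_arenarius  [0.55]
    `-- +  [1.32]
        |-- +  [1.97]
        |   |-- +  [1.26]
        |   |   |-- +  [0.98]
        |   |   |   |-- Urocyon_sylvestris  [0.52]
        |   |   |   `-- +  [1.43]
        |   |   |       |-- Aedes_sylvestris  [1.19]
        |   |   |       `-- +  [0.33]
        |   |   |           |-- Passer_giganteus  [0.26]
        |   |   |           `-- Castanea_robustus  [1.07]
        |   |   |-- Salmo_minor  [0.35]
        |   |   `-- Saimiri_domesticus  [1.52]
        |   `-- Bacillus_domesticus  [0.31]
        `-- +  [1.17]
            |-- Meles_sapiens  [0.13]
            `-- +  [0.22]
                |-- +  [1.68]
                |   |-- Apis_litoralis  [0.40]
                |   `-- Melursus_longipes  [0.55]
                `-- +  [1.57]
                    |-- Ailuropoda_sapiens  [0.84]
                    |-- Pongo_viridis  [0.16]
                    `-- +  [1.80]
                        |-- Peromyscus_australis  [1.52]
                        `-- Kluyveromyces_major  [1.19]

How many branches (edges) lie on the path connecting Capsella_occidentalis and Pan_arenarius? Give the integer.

5

The MRCA of Capsella_occidentalis and Pan_arenarius is the root of the tree.
From Capsella_occidentalis up to that node: 3 branches. From Pan_arenarius up to the same node: 2 branches. Total: 3 + 2 = 5.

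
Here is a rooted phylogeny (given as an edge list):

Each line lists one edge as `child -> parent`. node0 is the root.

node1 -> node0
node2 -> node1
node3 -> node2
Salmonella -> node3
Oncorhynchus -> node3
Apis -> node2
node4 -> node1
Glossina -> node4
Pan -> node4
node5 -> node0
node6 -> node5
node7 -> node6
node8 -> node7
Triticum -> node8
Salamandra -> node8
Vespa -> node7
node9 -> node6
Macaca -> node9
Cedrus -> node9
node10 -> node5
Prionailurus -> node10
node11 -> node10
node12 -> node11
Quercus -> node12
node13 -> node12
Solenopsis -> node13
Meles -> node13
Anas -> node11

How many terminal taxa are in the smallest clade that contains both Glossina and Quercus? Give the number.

The MRCA of Glossina and Quercus is the root, so the clade is the entire tree.
That clade contains 15 terminal taxa: Anas, Apis, Cedrus, Glossina, Macaca, Meles, Oncorhynchus, Pan, Prionailurus, Quercus, Salamandra, Salmonella, Solenopsis, Triticum, Vespa.

15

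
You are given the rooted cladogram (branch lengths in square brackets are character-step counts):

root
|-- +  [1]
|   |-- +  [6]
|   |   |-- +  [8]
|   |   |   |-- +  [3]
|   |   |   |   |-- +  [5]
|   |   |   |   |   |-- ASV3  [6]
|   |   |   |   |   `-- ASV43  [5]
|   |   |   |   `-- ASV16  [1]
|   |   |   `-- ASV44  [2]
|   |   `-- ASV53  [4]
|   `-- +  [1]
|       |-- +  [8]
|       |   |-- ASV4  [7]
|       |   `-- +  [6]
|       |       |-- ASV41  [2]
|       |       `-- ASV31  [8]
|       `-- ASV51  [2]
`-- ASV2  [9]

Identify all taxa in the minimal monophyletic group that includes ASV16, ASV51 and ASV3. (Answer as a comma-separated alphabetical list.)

Tracing ASV16: it sits inside ((ASV3,ASV43),ASV16).
Tracing ASV51: it sits inside ((ASV4,(ASV41,ASV31)),ASV51).
Tracing ASV3: it sits inside (ASV3,ASV43).
The smallest clade enclosing all 3 is (((((ASV3,ASV43),ASV16),ASV44),ASV53),((ASV4,(ASV41,ASV31)),ASV51)); the answer is its 9 terminal taxa in alphabetical order.

ASV16, ASV3, ASV31, ASV4, ASV41, ASV43, ASV44, ASV51, ASV53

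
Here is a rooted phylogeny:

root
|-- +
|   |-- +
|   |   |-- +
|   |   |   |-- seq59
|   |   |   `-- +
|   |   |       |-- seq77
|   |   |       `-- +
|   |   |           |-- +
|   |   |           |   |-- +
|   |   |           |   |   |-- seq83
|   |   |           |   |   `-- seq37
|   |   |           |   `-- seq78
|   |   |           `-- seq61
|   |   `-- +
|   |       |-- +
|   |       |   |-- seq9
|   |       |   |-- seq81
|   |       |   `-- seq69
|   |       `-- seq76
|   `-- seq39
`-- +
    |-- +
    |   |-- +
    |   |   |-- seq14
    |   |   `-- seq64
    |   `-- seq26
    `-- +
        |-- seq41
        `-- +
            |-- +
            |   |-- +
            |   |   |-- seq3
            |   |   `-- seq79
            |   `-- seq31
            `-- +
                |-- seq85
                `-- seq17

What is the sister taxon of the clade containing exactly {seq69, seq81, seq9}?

seq76

The clade containing exactly {seq69, seq81, seq9} attaches to the tree at the node subtending ((seq9,seq81,seq69),seq76).
The other lineage descending from that same node — the sister group — is the single tip seq76.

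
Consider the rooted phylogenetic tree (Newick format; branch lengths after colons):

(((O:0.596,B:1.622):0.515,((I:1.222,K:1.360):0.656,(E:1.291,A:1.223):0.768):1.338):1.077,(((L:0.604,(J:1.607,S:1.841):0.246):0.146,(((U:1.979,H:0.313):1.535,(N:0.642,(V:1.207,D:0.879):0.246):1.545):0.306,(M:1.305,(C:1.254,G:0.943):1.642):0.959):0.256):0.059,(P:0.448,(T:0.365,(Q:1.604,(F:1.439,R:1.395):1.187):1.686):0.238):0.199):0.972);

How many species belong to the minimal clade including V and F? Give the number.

16

The MRCA of V and F is the node subtending (((L,(J,S)),(((U,H),(N,(V,D))),(M,(C,G)))),(P,(T,(Q,(F,R))))).
That clade contains 16 terminal taxa: C, D, F, G, H, J, L, M, N, P, Q, R, S, T, U, V.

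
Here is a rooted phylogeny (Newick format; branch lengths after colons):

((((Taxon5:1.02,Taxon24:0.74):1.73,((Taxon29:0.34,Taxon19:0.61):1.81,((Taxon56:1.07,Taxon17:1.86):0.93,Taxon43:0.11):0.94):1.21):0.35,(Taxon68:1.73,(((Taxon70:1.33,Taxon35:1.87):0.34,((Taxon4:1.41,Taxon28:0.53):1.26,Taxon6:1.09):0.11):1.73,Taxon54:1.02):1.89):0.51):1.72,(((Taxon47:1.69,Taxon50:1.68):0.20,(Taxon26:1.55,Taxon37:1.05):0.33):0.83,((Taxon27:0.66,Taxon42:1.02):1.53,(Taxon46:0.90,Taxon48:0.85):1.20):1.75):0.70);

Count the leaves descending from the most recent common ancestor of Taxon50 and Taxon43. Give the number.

22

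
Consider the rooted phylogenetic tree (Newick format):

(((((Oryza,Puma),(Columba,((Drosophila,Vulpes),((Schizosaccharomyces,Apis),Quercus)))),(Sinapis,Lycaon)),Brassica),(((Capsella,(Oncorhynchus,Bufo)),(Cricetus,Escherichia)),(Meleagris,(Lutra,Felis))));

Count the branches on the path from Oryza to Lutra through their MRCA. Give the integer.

The MRCA of Oryza and Lutra is the root of the tree.
From Oryza up to that node: 5 branches. From Lutra up to the same node: 4 branches. Total: 5 + 4 = 9.

9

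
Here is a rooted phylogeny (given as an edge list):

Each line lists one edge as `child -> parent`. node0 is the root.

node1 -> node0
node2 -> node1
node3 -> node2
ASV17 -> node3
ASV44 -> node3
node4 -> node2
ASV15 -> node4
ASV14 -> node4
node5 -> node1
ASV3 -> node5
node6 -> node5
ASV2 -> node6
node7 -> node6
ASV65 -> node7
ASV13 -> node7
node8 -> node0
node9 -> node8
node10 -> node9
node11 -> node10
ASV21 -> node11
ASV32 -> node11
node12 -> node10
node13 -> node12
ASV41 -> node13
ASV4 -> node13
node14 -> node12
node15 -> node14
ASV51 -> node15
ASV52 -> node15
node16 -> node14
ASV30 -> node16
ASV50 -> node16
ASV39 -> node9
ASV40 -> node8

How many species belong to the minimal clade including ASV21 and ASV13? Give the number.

The MRCA of ASV21 and ASV13 is the root, so the clade is the entire tree.
That clade contains 18 terminal taxa: ASV13, ASV14, ASV15, ASV17, ASV2, ASV21, ASV3, ASV30, ASV32, ASV39, ASV4, ASV40, ASV41, ASV44, ASV50, ASV51, ASV52, ASV65.

18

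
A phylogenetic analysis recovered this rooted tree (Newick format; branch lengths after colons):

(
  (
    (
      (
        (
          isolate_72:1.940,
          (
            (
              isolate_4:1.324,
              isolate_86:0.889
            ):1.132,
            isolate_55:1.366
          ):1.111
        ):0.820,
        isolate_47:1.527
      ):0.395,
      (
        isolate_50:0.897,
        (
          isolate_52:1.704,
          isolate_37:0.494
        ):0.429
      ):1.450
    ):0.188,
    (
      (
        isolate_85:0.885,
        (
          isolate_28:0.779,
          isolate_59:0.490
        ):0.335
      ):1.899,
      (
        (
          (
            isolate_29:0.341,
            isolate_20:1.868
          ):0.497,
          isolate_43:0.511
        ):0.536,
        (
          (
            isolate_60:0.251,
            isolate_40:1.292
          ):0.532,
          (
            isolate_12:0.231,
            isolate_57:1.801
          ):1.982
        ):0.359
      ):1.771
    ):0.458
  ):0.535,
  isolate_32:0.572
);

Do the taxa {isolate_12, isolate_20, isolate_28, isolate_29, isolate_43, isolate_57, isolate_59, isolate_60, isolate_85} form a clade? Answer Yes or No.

No

The MRCA of the listed taxa subtends ((isolate_85,(isolate_28,isolate_59)),(((isolate_29,isolate_20),isolate_43),((isolate_60,isolate_40),(isolate_12,isolate_57)))).
That clade also contains isolate_40, which is not in the proposed group, so the group is not monophyletic.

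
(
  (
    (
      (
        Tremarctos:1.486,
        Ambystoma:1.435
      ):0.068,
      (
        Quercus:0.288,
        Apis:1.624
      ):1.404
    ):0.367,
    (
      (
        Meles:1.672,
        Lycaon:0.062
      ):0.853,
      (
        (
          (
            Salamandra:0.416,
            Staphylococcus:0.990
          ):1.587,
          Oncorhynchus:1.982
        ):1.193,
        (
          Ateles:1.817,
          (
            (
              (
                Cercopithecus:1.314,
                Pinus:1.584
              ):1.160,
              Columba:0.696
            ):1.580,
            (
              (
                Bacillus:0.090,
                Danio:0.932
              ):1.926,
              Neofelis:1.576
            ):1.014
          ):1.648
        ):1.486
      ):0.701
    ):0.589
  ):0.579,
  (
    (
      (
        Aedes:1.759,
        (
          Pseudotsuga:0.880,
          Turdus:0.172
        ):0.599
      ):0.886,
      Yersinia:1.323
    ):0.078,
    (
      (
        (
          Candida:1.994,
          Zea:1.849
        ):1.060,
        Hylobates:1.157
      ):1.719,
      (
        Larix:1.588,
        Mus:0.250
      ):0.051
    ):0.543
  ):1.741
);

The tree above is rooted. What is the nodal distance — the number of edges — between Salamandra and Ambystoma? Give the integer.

8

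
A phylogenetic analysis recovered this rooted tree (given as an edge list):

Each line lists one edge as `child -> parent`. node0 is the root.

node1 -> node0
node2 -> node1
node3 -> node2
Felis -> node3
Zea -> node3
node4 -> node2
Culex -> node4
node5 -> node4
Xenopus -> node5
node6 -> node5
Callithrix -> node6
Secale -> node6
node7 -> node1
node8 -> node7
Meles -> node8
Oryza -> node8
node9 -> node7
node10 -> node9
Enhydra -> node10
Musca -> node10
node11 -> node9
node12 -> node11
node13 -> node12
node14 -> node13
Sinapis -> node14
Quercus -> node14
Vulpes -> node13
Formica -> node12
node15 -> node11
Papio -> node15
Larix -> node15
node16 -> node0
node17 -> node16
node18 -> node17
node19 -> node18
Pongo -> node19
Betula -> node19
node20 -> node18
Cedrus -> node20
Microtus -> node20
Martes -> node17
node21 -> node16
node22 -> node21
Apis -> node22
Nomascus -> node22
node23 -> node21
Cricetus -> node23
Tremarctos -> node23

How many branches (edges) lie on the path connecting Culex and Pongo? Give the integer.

9

The MRCA of Culex and Pongo is the root of the tree.
From Culex up to that node: 4 branches. From Pongo up to the same node: 5 branches. Total: 4 + 5 = 9.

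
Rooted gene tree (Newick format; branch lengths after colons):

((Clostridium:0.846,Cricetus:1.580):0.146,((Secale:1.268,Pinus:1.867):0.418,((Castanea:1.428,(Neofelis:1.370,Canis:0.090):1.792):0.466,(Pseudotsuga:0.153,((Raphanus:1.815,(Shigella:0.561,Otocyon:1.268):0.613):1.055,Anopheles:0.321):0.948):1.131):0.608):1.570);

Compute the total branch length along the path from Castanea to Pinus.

4.787

The path runs Castanea → … → MRCA → … → Pinus; the MRCA is the node subtending ((Secale,Pinus),((Castanea,(Neofelis,Canis)),(Pseudotsuga,((Raphanus,(Shigella,Otocyon)),Anopheles)))).
Branch lengths along that path: 1.428 + 0.466 + 0.608 + 0.418 + 1.867 = 4.787.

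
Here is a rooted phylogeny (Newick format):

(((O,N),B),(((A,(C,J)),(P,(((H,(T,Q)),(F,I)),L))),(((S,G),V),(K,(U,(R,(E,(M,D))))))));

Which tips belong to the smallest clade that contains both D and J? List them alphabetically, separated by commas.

Tracing D: it sits inside (M,D).
Tracing J: it sits inside (C,J).
The smallest clade enclosing both is (((A,(C,J)),(P,(((H,(T,Q)),(F,I)),L))),(((S,G),V),(K,(U,(R,(E,(M,D))))))); the answer is its 19 terminal taxa in alphabetical order.

A, C, D, E, F, G, H, I, J, K, L, M, P, Q, R, S, T, U, V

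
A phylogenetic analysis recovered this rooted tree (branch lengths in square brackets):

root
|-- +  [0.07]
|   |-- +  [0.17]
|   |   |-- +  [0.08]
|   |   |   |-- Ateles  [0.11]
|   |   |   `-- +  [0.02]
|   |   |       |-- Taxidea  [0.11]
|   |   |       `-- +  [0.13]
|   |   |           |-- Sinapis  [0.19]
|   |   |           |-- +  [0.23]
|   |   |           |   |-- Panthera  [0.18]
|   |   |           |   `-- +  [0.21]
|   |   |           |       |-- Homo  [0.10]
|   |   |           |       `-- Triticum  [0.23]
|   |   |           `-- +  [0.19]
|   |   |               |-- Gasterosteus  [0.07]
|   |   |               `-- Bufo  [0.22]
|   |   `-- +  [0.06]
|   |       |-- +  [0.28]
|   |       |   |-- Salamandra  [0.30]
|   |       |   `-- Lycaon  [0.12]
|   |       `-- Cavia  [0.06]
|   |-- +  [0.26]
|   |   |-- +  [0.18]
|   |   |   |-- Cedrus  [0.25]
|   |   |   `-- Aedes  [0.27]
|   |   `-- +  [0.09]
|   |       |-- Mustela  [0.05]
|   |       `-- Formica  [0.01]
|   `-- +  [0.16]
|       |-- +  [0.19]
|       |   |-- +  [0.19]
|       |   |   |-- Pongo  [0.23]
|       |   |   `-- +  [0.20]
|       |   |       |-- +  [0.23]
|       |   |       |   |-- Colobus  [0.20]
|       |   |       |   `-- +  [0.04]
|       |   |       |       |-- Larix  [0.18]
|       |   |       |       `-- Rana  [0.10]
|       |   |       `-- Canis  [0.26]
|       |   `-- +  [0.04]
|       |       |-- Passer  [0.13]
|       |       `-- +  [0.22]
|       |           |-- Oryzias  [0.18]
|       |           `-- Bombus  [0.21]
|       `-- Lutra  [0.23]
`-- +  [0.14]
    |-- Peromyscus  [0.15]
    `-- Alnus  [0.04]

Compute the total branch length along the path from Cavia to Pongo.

1.06

The path runs Cavia → … → MRCA → … → Pongo; the MRCA is the node subtending (((Ateles,(Taxidea,(Sinapis,(Panthera,(Homo,Triticum)),(Gasterosteus,Bufo)))),((Salamandra,Lycaon),Cavia)),((Cedrus,Aedes),(Mustela,Formica)),(((Pongo,((Colobus,(Larix,Rana)),Canis)),(Passer,(Oryzias,Bombus))),Lutra)).
Branch lengths along that path: 0.06 + 0.06 + 0.17 + 0.16 + 0.19 + 0.19 + 0.23 = 1.06.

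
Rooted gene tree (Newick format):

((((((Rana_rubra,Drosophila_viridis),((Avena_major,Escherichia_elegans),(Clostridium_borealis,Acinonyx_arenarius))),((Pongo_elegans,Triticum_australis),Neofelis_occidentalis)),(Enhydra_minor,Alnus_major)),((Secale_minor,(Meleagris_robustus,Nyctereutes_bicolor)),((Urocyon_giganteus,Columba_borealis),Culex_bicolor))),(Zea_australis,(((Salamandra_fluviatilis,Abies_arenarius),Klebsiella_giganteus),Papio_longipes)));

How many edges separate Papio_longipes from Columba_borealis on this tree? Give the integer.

The MRCA of Papio_longipes and Columba_borealis is the root of the tree.
From Papio_longipes up to that node: 3 branches. From Columba_borealis up to the same node: 5 branches. Total: 3 + 5 = 8.

8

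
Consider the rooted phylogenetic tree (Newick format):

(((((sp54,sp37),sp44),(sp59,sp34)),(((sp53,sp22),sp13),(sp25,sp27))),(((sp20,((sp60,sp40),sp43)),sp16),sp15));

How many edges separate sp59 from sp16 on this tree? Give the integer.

7

The MRCA of sp59 and sp16 is the root of the tree.
From sp59 up to that node: 4 branches. From sp16 up to the same node: 3 branches. Total: 4 + 3 = 7.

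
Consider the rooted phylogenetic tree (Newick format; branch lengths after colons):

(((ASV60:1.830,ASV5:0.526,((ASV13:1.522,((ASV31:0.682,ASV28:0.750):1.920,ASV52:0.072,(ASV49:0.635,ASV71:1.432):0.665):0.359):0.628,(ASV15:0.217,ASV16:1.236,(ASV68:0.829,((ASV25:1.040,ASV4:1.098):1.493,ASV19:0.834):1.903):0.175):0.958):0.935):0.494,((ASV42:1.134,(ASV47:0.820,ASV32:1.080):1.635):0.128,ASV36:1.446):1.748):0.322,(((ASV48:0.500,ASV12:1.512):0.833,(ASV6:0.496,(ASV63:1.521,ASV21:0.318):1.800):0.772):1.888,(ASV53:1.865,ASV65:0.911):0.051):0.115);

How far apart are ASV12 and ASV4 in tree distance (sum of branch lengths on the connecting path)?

11.726

The path runs ASV12 → … → MRCA → … → ASV4; the MRCA is the root of the tree.
Branch lengths along that path: 1.512 + 0.833 + 1.888 + 0.115 + 0.322 + 0.494 + 0.935 + 0.958 + 0.175 + 1.903 + 1.493 + 1.098 = 11.726.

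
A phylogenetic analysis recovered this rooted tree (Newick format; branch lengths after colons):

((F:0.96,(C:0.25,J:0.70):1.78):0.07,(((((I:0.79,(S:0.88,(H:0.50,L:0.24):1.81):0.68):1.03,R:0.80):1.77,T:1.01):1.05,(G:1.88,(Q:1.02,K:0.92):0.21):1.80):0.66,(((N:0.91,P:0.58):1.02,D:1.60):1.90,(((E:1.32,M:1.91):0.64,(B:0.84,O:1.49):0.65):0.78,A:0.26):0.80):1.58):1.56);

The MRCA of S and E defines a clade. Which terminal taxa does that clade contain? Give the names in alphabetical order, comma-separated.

Tracing S: it sits inside (S,(H,L)).
Tracing E: it sits inside (E,M).
The smallest clade enclosing both is (((((I,(S,(H,L))),R),T),(G,(Q,K))),(((N,P),D),(((E,M),(B,O)),A))); the answer is its 17 terminal taxa in alphabetical order.

A, B, D, E, G, H, I, K, L, M, N, O, P, Q, R, S, T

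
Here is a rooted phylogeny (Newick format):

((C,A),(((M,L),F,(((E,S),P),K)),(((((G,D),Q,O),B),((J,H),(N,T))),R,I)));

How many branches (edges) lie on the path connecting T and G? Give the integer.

7

The MRCA of T and G is the node subtending ((((G,D),Q,O),B),((J,H),(N,T))).
From T up to that node: 3 branches. From G up to the same node: 4 branches. Total: 3 + 4 = 7.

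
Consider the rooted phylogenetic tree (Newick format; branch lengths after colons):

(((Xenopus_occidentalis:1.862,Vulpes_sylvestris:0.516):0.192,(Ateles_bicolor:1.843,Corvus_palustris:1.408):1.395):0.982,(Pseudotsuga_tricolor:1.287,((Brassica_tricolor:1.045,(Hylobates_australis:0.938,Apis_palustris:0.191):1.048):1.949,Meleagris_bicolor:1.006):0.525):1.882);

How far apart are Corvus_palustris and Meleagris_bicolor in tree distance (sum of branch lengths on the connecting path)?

7.198

The path runs Corvus_palustris → … → MRCA → … → Meleagris_bicolor; the MRCA is the root of the tree.
Branch lengths along that path: 1.408 + 1.395 + 0.982 + 1.882 + 0.525 + 1.006 = 7.198.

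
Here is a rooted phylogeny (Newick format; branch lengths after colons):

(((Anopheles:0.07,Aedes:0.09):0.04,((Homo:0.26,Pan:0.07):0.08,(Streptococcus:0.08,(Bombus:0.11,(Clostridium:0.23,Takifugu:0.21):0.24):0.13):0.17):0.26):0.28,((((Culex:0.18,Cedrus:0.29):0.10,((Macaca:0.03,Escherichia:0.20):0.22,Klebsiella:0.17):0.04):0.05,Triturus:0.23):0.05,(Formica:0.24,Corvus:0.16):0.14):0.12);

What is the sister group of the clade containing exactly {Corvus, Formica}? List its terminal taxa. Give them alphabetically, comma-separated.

The clade containing exactly {Corvus, Formica} attaches to the tree at the node subtending ((((Culex,Cedrus),((Macaca,Escherichia),Klebsiella)),Triturus),(Formica,Corvus)).
The other lineage descending from that same node — the sister group — is (((Culex,Cedrus),((Macaca,Escherichia),Klebsiella)),Triturus); its 6 tips in alphabetical order are the answer.

Cedrus, Culex, Escherichia, Klebsiella, Macaca, Triturus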